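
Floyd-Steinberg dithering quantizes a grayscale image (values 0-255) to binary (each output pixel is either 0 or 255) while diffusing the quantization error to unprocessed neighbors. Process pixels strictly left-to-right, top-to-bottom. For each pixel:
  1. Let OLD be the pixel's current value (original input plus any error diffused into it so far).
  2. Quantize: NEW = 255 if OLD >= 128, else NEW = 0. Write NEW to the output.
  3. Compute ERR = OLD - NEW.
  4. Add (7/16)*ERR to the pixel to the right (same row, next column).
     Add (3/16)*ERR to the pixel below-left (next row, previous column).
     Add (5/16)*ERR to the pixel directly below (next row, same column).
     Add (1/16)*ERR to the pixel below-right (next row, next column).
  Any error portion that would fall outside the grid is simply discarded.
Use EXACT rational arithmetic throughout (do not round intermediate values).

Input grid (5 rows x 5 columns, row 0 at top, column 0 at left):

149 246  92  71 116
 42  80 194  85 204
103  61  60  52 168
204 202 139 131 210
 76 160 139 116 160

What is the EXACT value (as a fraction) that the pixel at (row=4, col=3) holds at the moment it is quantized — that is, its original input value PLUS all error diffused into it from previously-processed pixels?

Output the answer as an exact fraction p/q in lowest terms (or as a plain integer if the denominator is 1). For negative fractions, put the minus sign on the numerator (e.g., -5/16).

(0,0): OLD=149 → NEW=255, ERR=-106
(0,1): OLD=1597/8 → NEW=255, ERR=-443/8
(0,2): OLD=8675/128 → NEW=0, ERR=8675/128
(0,3): OLD=206133/2048 → NEW=0, ERR=206133/2048
(0,4): OLD=5244019/32768 → NEW=255, ERR=-3111821/32768
(1,0): OLD=-193/128 → NEW=0, ERR=-193/128
(1,1): OLD=69753/1024 → NEW=0, ERR=69753/1024
(1,2): OLD=8532525/32768 → NEW=255, ERR=176685/32768
(1,3): OLD=13794313/131072 → NEW=0, ERR=13794313/131072
(1,4): OLD=475335291/2097152 → NEW=255, ERR=-59438469/2097152
(2,0): OLD=1889091/16384 → NEW=0, ERR=1889091/16384
(2,1): OLD=70069969/524288 → NEW=255, ERR=-63623471/524288
(2,2): OLD=273332275/8388608 → NEW=0, ERR=273332275/8388608
(2,3): OLD=12638797673/134217728 → NEW=0, ERR=12638797673/134217728
(2,4): OLD=444353903007/2147483648 → NEW=255, ERR=-103254427233/2147483648
(3,0): OLD=1822660179/8388608 → NEW=255, ERR=-316434861/8388608
(3,1): OLD=10797135383/67108864 → NEW=255, ERR=-6315624937/67108864
(3,2): OLD=253576844397/2147483648 → NEW=0, ERR=253576844397/2147483648
(3,3): OLD=880934653941/4294967296 → NEW=255, ERR=-214282006539/4294967296
(3,4): OLD=12303013321993/68719476736 → NEW=255, ERR=-5220453245687/68719476736
(4,0): OLD=50000109373/1073741824 → NEW=0, ERR=50000109373/1073741824
(4,1): OLD=5866782888957/34359738368 → NEW=255, ERR=-2894950394883/34359738368
(4,2): OLD=68061184793331/549755813888 → NEW=0, ERR=68061184793331/549755813888
(4,3): OLD=1299259394213629/8796093022208 → NEW=255, ERR=-943744326449411/8796093022208
Target (4,3): original=116, with diffused error = 1299259394213629/8796093022208

Answer: 1299259394213629/8796093022208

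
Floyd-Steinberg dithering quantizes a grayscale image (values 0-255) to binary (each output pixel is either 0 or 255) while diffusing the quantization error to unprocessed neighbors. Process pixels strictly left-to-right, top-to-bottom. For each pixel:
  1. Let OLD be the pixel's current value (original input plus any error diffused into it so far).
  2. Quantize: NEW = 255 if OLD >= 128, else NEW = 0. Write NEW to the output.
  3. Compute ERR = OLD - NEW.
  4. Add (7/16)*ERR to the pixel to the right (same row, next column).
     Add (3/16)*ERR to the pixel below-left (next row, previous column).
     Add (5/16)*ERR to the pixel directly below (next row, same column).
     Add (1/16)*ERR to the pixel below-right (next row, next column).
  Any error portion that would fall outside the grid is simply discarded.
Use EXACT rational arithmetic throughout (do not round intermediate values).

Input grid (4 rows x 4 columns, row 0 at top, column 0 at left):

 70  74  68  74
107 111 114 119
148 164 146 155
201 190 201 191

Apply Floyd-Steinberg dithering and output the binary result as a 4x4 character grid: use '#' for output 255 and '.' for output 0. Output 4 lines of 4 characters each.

Answer: ....
#.##
##.#
#.##

Derivation:
(0,0): OLD=70 → NEW=0, ERR=70
(0,1): OLD=837/8 → NEW=0, ERR=837/8
(0,2): OLD=14563/128 → NEW=0, ERR=14563/128
(0,3): OLD=253493/2048 → NEW=0, ERR=253493/2048
(1,0): OLD=19007/128 → NEW=255, ERR=-13633/128
(1,1): OLD=125753/1024 → NEW=0, ERR=125753/1024
(1,2): OLD=7635885/32768 → NEW=255, ERR=-719955/32768
(1,3): OLD=81358155/524288 → NEW=255, ERR=-52335285/524288
(2,0): OLD=2256771/16384 → NEW=255, ERR=-1921149/16384
(2,1): OLD=73557713/524288 → NEW=255, ERR=-60135727/524288
(2,2): OLD=81696245/1048576 → NEW=0, ERR=81696245/1048576
(2,3): OLD=2625950785/16777216 → NEW=255, ERR=-1652239295/16777216
(3,0): OLD=1198319187/8388608 → NEW=255, ERR=-940775853/8388608
(3,1): OLD=15082160781/134217728 → NEW=0, ERR=15082160781/134217728
(3,2): OLD=534456446323/2147483648 → NEW=255, ERR=-13151883917/2147483648
(3,3): OLD=5580527601829/34359738368 → NEW=255, ERR=-3181205682011/34359738368
Row 0: ....
Row 1: #.##
Row 2: ##.#
Row 3: #.##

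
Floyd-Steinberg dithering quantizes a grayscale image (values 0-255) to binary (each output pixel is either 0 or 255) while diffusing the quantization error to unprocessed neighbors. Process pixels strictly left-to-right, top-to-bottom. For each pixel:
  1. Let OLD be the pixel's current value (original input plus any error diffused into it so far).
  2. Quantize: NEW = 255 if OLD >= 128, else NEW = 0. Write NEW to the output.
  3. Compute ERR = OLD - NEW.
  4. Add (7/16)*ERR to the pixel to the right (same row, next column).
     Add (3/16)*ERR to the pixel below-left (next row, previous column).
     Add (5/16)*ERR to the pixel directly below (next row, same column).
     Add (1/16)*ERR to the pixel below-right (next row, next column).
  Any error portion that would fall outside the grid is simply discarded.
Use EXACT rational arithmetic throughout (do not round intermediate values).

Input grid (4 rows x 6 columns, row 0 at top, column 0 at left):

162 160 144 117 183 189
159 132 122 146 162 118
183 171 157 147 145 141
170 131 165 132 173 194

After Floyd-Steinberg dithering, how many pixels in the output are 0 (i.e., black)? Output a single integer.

Answer: 9

Derivation:
(0,0): OLD=162 → NEW=255, ERR=-93
(0,1): OLD=1909/16 → NEW=0, ERR=1909/16
(0,2): OLD=50227/256 → NEW=255, ERR=-15053/256
(0,3): OLD=373861/4096 → NEW=0, ERR=373861/4096
(0,4): OLD=14610115/65536 → NEW=255, ERR=-2101565/65536
(0,5): OLD=183469909/1048576 → NEW=255, ERR=-83916971/1048576
(1,0): OLD=38991/256 → NEW=255, ERR=-26289/256
(1,1): OLD=220201/2048 → NEW=0, ERR=220201/2048
(1,2): OLD=11484253/65536 → NEW=255, ERR=-5227427/65536
(1,3): OLD=34062681/262144 → NEW=255, ERR=-32784039/262144
(1,4): OLD=1475788203/16777216 → NEW=0, ERR=1475788203/16777216
(1,5): OLD=34754542909/268435456 → NEW=255, ERR=-33696498371/268435456
(2,0): OLD=5605587/32768 → NEW=255, ERR=-2750253/32768
(2,1): OLD=153622849/1048576 → NEW=255, ERR=-113764031/1048576
(2,2): OLD=1138814979/16777216 → NEW=0, ERR=1138814979/16777216
(2,3): OLD=20014983851/134217728 → NEW=255, ERR=-14210536789/134217728
(2,4): OLD=407225448065/4294967296 → NEW=0, ERR=407225448065/4294967296
(2,5): OLD=10222106266519/68719476736 → NEW=255, ERR=-7301360301161/68719476736
(3,0): OLD=2070794147/16777216 → NEW=0, ERR=2070794147/16777216
(3,1): OLD=21283898343/134217728 → NEW=255, ERR=-12941622297/134217728
(3,2): OLD=126051319333/1073741824 → NEW=0, ERR=126051319333/1073741824
(3,3): OLD=11839934963055/68719476736 → NEW=255, ERR=-5683531604625/68719476736
(3,4): OLD=76914475239311/549755813888 → NEW=255, ERR=-63273257302129/549755813888
(3,5): OLD=1023599690499329/8796093022208 → NEW=0, ERR=1023599690499329/8796093022208
Output grid:
  Row 0: #.#.##  (2 black, running=2)
  Row 1: #.##.#  (2 black, running=4)
  Row 2: ##.#.#  (2 black, running=6)
  Row 3: .#.##.  (3 black, running=9)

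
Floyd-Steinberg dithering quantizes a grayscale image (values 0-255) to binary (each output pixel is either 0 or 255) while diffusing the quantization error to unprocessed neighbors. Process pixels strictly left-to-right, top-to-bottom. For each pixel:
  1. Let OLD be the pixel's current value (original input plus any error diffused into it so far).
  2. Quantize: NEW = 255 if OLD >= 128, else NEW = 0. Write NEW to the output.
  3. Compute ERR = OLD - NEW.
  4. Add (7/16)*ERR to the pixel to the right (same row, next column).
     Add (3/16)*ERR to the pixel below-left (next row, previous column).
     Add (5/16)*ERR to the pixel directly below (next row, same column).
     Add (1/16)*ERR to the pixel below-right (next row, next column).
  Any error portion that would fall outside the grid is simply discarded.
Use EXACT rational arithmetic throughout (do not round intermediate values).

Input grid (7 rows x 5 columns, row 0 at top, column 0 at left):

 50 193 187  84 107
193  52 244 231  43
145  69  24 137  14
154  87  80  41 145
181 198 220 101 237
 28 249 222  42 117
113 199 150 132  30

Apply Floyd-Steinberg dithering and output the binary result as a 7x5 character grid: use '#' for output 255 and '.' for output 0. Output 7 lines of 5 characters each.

Answer: .##..
#.##.
#..#.
.#..#
###.#
.##..
.#.#.

Derivation:
(0,0): OLD=50 → NEW=0, ERR=50
(0,1): OLD=1719/8 → NEW=255, ERR=-321/8
(0,2): OLD=21689/128 → NEW=255, ERR=-10951/128
(0,3): OLD=95375/2048 → NEW=0, ERR=95375/2048
(0,4): OLD=4173801/32768 → NEW=0, ERR=4173801/32768
(1,0): OLD=25741/128 → NEW=255, ERR=-6899/128
(1,1): OLD=3035/1024 → NEW=0, ERR=3035/1024
(1,2): OLD=7365751/32768 → NEW=255, ERR=-990089/32768
(1,3): OLD=32881963/131072 → NEW=255, ERR=-541397/131072
(1,4): OLD=175967777/2097152 → NEW=0, ERR=175967777/2097152
(2,0): OLD=2108825/16384 → NEW=255, ERR=-2069095/16384
(2,1): OLD=2957731/524288 → NEW=0, ERR=2957731/524288
(2,2): OLD=137880745/8388608 → NEW=0, ERR=137880745/8388608
(2,3): OLD=21037897451/134217728 → NEW=255, ERR=-13187623189/134217728
(2,4): OLD=-6493293139/2147483648 → NEW=0, ERR=-6493293139/2147483648
(3,0): OLD=969663625/8388608 → NEW=0, ERR=969663625/8388608
(3,1): OLD=9027735893/67108864 → NEW=255, ERR=-8085024427/67108864
(3,2): OLD=30833119031/2147483648 → NEW=0, ERR=30833119031/2147483648
(3,3): OLD=73173605311/4294967296 → NEW=0, ERR=73173605311/4294967296
(3,4): OLD=9989602490459/68719476736 → NEW=255, ERR=-7533864077221/68719476736
(4,0): OLD=208878741863/1073741824 → NEW=255, ERR=-64925423257/1073741824
(4,1): OLD=4941401608039/34359738368 → NEW=255, ERR=-3820331675801/34359738368
(4,2): OLD=94287240868073/549755813888 → NEW=255, ERR=-45900491673367/549755813888
(4,3): OLD=441013601547111/8796093022208 → NEW=0, ERR=441013601547111/8796093022208
(4,4): OLD=31770066485298001/140737488355328 → NEW=255, ERR=-4117993045310639/140737488355328
(5,0): OLD=-6455899959659/549755813888 → NEW=0, ERR=-6455899959659/549755813888
(5,1): OLD=834233018510207/4398046511104 → NEW=255, ERR=-287268841821313/4398046511104
(5,2): OLD=23894955191151351/140737488355328 → NEW=255, ERR=-11993104339457289/140737488355328
(5,3): OLD=5450111229508601/562949953421312 → NEW=0, ERR=5450111229508601/562949953421312
(5,4): OLD=1037858101004058595/9007199254740992 → NEW=0, ERR=1037858101004058595/9007199254740992
(6,0): OLD=6831625568225733/70368744177664 → NEW=0, ERR=6831625568225733/70368744177664
(6,1): OLD=460155882779069963/2251799813685248 → NEW=255, ERR=-114053069710668277/2251799813685248
(6,2): OLD=3564819405454925097/36028797018963968 → NEW=0, ERR=3564819405454925097/36028797018963968
(6,3): OLD=112174653236826765571/576460752303423488 → NEW=255, ERR=-34822838600546223869/576460752303423488
(6,4): OLD=370636797122135264981/9223372036854775808 → NEW=0, ERR=370636797122135264981/9223372036854775808
Row 0: .##..
Row 1: #.##.
Row 2: #..#.
Row 3: .#..#
Row 4: ###.#
Row 5: .##..
Row 6: .#.#.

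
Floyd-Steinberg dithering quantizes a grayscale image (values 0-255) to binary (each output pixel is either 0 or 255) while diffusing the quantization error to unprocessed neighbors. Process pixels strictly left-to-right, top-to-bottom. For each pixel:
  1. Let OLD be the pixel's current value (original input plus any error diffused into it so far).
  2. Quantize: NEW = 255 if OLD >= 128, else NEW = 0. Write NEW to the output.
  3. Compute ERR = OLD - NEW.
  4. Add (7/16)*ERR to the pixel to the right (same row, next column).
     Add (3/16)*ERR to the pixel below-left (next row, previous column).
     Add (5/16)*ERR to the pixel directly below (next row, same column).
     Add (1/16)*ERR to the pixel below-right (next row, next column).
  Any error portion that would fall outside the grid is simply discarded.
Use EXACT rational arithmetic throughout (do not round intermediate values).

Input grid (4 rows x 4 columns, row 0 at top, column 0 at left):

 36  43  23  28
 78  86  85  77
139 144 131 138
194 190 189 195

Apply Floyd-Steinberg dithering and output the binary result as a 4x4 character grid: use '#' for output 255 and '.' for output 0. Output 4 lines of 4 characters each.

Answer: ....
.#..
#.##
##.#

Derivation:
(0,0): OLD=36 → NEW=0, ERR=36
(0,1): OLD=235/4 → NEW=0, ERR=235/4
(0,2): OLD=3117/64 → NEW=0, ERR=3117/64
(0,3): OLD=50491/1024 → NEW=0, ERR=50491/1024
(1,0): OLD=6417/64 → NEW=0, ERR=6417/64
(1,1): OLD=81719/512 → NEW=255, ERR=-48841/512
(1,2): OLD=1169859/16384 → NEW=0, ERR=1169859/16384
(1,3): OLD=33211333/262144 → NEW=0, ERR=33211333/262144
(2,0): OLD=1248845/8192 → NEW=255, ERR=-840115/8192
(2,1): OLD=23324895/262144 → NEW=0, ERR=23324895/262144
(2,2): OLD=110118027/524288 → NEW=255, ERR=-23575413/524288
(2,3): OLD=1362148831/8388608 → NEW=255, ERR=-776946209/8388608
(3,0): OLD=749251261/4194304 → NEW=255, ERR=-320296259/4194304
(3,1): OLD=11378653155/67108864 → NEW=255, ERR=-5734107165/67108864
(3,2): OLD=135034654365/1073741824 → NEW=0, ERR=135034654365/1073741824
(3,3): OLD=3749789051851/17179869184 → NEW=255, ERR=-631077590069/17179869184
Row 0: ....
Row 1: .#..
Row 2: #.##
Row 3: ##.#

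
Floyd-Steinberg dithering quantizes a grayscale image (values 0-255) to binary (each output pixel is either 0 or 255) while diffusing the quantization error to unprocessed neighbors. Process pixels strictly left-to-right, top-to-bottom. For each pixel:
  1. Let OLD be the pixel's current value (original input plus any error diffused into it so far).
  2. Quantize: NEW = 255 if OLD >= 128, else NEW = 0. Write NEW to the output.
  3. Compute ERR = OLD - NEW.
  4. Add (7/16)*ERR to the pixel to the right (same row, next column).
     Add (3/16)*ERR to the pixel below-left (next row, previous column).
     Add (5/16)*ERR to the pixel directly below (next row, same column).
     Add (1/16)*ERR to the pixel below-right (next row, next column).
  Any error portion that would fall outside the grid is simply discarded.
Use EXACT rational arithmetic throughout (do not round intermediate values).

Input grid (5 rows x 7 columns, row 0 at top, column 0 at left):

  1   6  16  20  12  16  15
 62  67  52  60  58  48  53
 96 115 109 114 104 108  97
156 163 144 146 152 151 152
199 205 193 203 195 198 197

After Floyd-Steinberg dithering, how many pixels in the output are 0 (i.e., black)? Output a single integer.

Answer: 20

Derivation:
(0,0): OLD=1 → NEW=0, ERR=1
(0,1): OLD=103/16 → NEW=0, ERR=103/16
(0,2): OLD=4817/256 → NEW=0, ERR=4817/256
(0,3): OLD=115639/4096 → NEW=0, ERR=115639/4096
(0,4): OLD=1595905/65536 → NEW=0, ERR=1595905/65536
(0,5): OLD=27948551/1048576 → NEW=0, ERR=27948551/1048576
(0,6): OLD=447298097/16777216 → NEW=0, ERR=447298097/16777216
(1,0): OLD=16261/256 → NEW=0, ERR=16261/256
(1,1): OLD=205603/2048 → NEW=0, ERR=205603/2048
(1,2): OLD=7044959/65536 → NEW=0, ERR=7044959/65536
(1,3): OLD=31875315/262144 → NEW=0, ERR=31875315/262144
(1,4): OLD=2106708985/16777216 → NEW=0, ERR=2106708985/16777216
(1,5): OLD=15809097417/134217728 → NEW=0, ERR=15809097417/134217728
(1,6): OLD=245949653671/2147483648 → NEW=0, ERR=245949653671/2147483648
(2,0): OLD=4412977/32768 → NEW=255, ERR=-3942863/32768
(2,1): OLD=123580331/1048576 → NEW=0, ERR=123580331/1048576
(2,2): OLD=3745148097/16777216 → NEW=255, ERR=-533041983/16777216
(2,3): OLD=22597042681/134217728 → NEW=255, ERR=-11628477959/134217728
(2,4): OLD=144977383305/1073741824 → NEW=255, ERR=-128826781815/1073741824
(2,5): OLD=4179512302787/34359738368 → NEW=0, ERR=4179512302787/34359738368
(2,6): OLD=106306001299077/549755813888 → NEW=255, ERR=-33881731242363/549755813888
(3,0): OLD=2357128609/16777216 → NEW=255, ERR=-1921061471/16777216
(3,1): OLD=18288051853/134217728 → NEW=255, ERR=-15937468787/134217728
(3,2): OLD=78643266487/1073741824 → NEW=0, ERR=78643266487/1073741824
(3,3): OLD=543257403889/4294967296 → NEW=0, ERR=543257403889/4294967296
(3,4): OLD=102934659789217/549755813888 → NEW=255, ERR=-37253072752223/549755813888
(3,5): OLD=617097507647219/4398046511104 → NEW=255, ERR=-504404352684301/4398046511104
(3,6): OLD=6344926971277037/70368744177664 → NEW=0, ERR=6344926971277037/70368744177664
(4,0): OLD=302694380751/2147483648 → NEW=255, ERR=-244913949489/2147483648
(4,1): OLD=4280314946691/34359738368 → NEW=0, ERR=4280314946691/34359738368
(4,2): OLD=157606185029005/549755813888 → NEW=255, ERR=17418452487565/549755813888
(4,3): OLD=1091863461797407/4398046511104 → NEW=255, ERR=-29638398534113/4398046511104
(4,4): OLD=5533697969173101/35184372088832 → NEW=255, ERR=-3438316913479059/35184372088832
(4,5): OLD=148705784152935213/1125899906842624 → NEW=255, ERR=-138398692091933907/1125899906842624
(4,6): OLD=2958512305139395403/18014398509481984 → NEW=255, ERR=-1635159314778510517/18014398509481984
Output grid:
  Row 0: .......  (7 black, running=7)
  Row 1: .......  (7 black, running=14)
  Row 2: #.###.#  (2 black, running=16)
  Row 3: ##..##.  (3 black, running=19)
  Row 4: #.#####  (1 black, running=20)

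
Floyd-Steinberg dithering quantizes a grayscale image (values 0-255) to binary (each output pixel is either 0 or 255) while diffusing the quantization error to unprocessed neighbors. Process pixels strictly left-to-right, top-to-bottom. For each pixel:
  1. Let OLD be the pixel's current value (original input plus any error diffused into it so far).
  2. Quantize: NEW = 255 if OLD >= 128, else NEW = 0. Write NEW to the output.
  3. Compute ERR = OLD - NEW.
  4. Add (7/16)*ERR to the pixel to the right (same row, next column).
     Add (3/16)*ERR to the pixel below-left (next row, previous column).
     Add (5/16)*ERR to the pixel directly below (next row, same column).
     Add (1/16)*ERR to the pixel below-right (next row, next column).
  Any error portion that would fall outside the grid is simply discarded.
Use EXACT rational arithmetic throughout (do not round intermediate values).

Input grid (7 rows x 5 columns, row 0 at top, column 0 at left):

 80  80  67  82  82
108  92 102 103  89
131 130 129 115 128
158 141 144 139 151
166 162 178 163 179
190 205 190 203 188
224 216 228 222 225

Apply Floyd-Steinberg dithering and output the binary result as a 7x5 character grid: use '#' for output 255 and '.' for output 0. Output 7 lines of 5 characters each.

Answer: ...#.
#.#..
.#.##
#.#.#
###.#
#.###
#####

Derivation:
(0,0): OLD=80 → NEW=0, ERR=80
(0,1): OLD=115 → NEW=0, ERR=115
(0,2): OLD=1877/16 → NEW=0, ERR=1877/16
(0,3): OLD=34131/256 → NEW=255, ERR=-31149/256
(0,4): OLD=117829/4096 → NEW=0, ERR=117829/4096
(1,0): OLD=2473/16 → NEW=255, ERR=-1607/16
(1,1): OLD=14207/128 → NEW=0, ERR=14207/128
(1,2): OLD=702843/4096 → NEW=255, ERR=-341637/4096
(1,3): OLD=675207/16384 → NEW=0, ERR=675207/16384
(1,4): OLD=28420309/262144 → NEW=0, ERR=28420309/262144
(2,0): OLD=246629/2048 → NEW=0, ERR=246629/2048
(2,1): OLD=12809303/65536 → NEW=255, ERR=-3902377/65536
(2,2): OLD=95995173/1048576 → NEW=0, ERR=95995173/1048576
(2,3): OLD=3070996927/16777216 → NEW=255, ERR=-1207193153/16777216
(2,4): OLD=35695297145/268435456 → NEW=255, ERR=-32755744135/268435456
(3,0): OLD=193428517/1048576 → NEW=255, ERR=-73958363/1048576
(3,1): OLD=974974161/8388608 → NEW=0, ERR=974974161/8388608
(3,2): OLD=55363369787/268435456 → NEW=255, ERR=-13087671493/268435456
(3,3): OLD=41889854167/536870912 → NEW=0, ERR=41889854167/536870912
(3,4): OLD=1224121480315/8589934592 → NEW=255, ERR=-966311840645/8589934592
(4,0): OLD=22246730811/134217728 → NEW=255, ERR=-11978789829/134217728
(4,1): OLD=625881154699/4294967296 → NEW=255, ERR=-469335505781/4294967296
(4,2): OLD=9404247869541/68719476736 → NEW=255, ERR=-8119218698139/68719476736
(4,3): OLD=122653443029707/1099511627776 → NEW=0, ERR=122653443029707/1099511627776
(4,4): OLD=3474926246479629/17592186044416 → NEW=255, ERR=-1011081194846451/17592186044416
(5,0): OLD=9732087689857/68719476736 → NEW=255, ERR=-7791378877823/68719476736
(5,1): OLD=51411297299987/549755813888 → NEW=0, ERR=51411297299987/549755813888
(5,2): OLD=3660546454396923/17592186044416 → NEW=255, ERR=-825460986929157/17592186044416
(5,3): OLD=14015426308718173/70368744177664 → NEW=255, ERR=-3928603456586147/70368744177664
(5,4): OLD=171797154747282511/1125899906842624 → NEW=255, ERR=-115307321497586609/1125899906842624
(6,0): OLD=1812903573761633/8796093022208 → NEW=255, ERR=-430100146901407/8796093022208
(6,1): OLD=58532024527369759/281474976710656 → NEW=255, ERR=-13244094533847521/281474976710656
(6,2): OLD=847254517087767461/4503599627370496 → NEW=255, ERR=-301163387891709019/4503599627370496
(6,3): OLD=11036483184445568119/72057594037927936 → NEW=255, ERR=-7338203295226055561/72057594037927936
(6,4): OLD=167118682651186251265/1152921504606846976 → NEW=255, ERR=-126876301023559727615/1152921504606846976
Row 0: ...#.
Row 1: #.#..
Row 2: .#.##
Row 3: #.#.#
Row 4: ###.#
Row 5: #.###
Row 6: #####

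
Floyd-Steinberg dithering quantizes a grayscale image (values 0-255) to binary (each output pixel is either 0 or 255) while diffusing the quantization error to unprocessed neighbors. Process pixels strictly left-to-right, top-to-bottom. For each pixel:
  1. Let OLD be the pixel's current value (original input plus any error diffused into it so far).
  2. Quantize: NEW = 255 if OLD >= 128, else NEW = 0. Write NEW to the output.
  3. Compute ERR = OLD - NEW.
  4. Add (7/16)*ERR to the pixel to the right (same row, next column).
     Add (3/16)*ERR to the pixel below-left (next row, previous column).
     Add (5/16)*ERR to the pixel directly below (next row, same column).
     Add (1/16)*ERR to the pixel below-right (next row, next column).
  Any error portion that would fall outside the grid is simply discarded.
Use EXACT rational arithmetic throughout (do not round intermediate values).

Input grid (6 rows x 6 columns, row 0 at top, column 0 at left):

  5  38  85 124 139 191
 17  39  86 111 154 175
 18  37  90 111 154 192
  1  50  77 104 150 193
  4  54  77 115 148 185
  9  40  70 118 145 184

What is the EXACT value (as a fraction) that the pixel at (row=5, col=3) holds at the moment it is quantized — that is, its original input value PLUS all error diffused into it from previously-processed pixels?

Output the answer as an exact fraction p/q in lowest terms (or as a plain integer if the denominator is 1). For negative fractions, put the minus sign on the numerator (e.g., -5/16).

(0,0): OLD=5 → NEW=0, ERR=5
(0,1): OLD=643/16 → NEW=0, ERR=643/16
(0,2): OLD=26261/256 → NEW=0, ERR=26261/256
(0,3): OLD=691731/4096 → NEW=255, ERR=-352749/4096
(0,4): OLD=6640261/65536 → NEW=0, ERR=6640261/65536
(0,5): OLD=246759843/1048576 → NEW=255, ERR=-20627037/1048576
(1,0): OLD=6681/256 → NEW=0, ERR=6681/256
(1,1): OLD=169007/2048 → NEW=0, ERR=169007/2048
(1,2): OLD=9209435/65536 → NEW=255, ERR=-7502245/65536
(1,3): OLD=15574975/262144 → NEW=0, ERR=15574975/262144
(1,4): OLD=3398826589/16777216 → NEW=255, ERR=-879363491/16777216
(1,5): OLD=40870404219/268435456 → NEW=255, ERR=-27580637061/268435456
(2,0): OLD=1364085/32768 → NEW=0, ERR=1364085/32768
(2,1): OLD=64139223/1048576 → NEW=0, ERR=64139223/1048576
(2,2): OLD=1632175685/16777216 → NEW=0, ERR=1632175685/16777216
(2,3): OLD=20823446109/134217728 → NEW=255, ERR=-13402074531/134217728
(2,4): OLD=336653704087/4294967296 → NEW=0, ERR=336653704087/4294967296
(2,5): OLD=13119147443345/68719476736 → NEW=255, ERR=-4404319124335/68719476736
(3,0): OLD=427448485/16777216 → NEW=0, ERR=427448485/16777216
(3,1): OLD=13569994305/134217728 → NEW=0, ERR=13569994305/134217728
(3,2): OLD=146818412691/1073741824 → NEW=255, ERR=-126985752429/1073741824
(3,3): OLD=2874690675193/68719476736 → NEW=0, ERR=2874690675193/68719476736
(3,4): OLD=95953527843417/549755813888 → NEW=255, ERR=-44234204698023/549755813888
(3,5): OLD=1254925429549719/8796093022208 → NEW=255, ERR=-988078291113321/8796093022208
(4,0): OLD=66397856907/2147483648 → NEW=0, ERR=66397856907/2147483648
(4,1): OLD=2698609306127/34359738368 → NEW=0, ERR=2698609306127/34359738368
(4,2): OLD=97379393956989/1099511627776 → NEW=0, ERR=97379393956989/1099511627776
(4,3): OLD=2539293768146769/17592186044416 → NEW=255, ERR=-1946713673179311/17592186044416
(4,4): OLD=15761279155407713/281474976710656 → NEW=0, ERR=15761279155407713/281474976710656
(4,5): OLD=762754445767876615/4503599627370496 → NEW=255, ERR=-385663459211599865/4503599627370496
(5,0): OLD=18355458795933/549755813888 → NEW=0, ERR=18355458795933/549755813888
(5,1): OLD=1718575238507373/17592186044416 → NEW=0, ERR=1718575238507373/17592186044416
(5,2): OLD=17532586750527871/140737488355328 → NEW=0, ERR=17532586750527871/140737488355328
(5,3): OLD=693356839001976165/4503599627370496 → NEW=255, ERR=-455061065977500315/4503599627370496
Target (5,3): original=118, with diffused error = 693356839001976165/4503599627370496

Answer: 693356839001976165/4503599627370496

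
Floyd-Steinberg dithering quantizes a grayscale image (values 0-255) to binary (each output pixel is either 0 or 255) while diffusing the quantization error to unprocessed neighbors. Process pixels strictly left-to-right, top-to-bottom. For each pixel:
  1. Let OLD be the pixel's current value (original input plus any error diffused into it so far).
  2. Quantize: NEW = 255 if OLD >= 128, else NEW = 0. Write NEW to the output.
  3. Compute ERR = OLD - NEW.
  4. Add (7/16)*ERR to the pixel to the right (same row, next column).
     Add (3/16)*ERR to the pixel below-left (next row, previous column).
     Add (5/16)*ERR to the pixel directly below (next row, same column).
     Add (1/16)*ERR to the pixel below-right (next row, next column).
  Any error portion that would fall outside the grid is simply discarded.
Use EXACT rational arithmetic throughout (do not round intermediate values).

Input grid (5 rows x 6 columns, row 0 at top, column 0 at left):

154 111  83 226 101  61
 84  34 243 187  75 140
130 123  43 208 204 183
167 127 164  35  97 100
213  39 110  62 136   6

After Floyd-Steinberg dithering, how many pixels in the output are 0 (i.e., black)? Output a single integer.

(0,0): OLD=154 → NEW=255, ERR=-101
(0,1): OLD=1069/16 → NEW=0, ERR=1069/16
(0,2): OLD=28731/256 → NEW=0, ERR=28731/256
(0,3): OLD=1126813/4096 → NEW=255, ERR=82333/4096
(0,4): OLD=7195467/65536 → NEW=0, ERR=7195467/65536
(0,5): OLD=114331405/1048576 → NEW=0, ERR=114331405/1048576
(1,0): OLD=16631/256 → NEW=0, ERR=16631/256
(1,1): OLD=200769/2048 → NEW=0, ERR=200769/2048
(1,2): OLD=21555157/65536 → NEW=255, ERR=4843477/65536
(1,3): OLD=66379057/262144 → NEW=255, ERR=-467663/262144
(1,4): OLD=2184905459/16777216 → NEW=255, ERR=-2093284621/16777216
(1,5): OLD=33916523445/268435456 → NEW=0, ERR=33916523445/268435456
(2,0): OLD=5527387/32768 → NEW=255, ERR=-2828453/32768
(2,1): OLD=140287513/1048576 → NEW=255, ERR=-127099367/1048576
(2,2): OLD=316384651/16777216 → NEW=0, ERR=316384651/16777216
(2,3): OLD=26429845747/134217728 → NEW=255, ERR=-7795674893/134217728
(2,4): OLD=700841793625/4294967296 → NEW=255, ERR=-394374866855/4294967296
(2,5): OLD=11992481187327/68719476736 → NEW=255, ERR=-5530985380353/68719476736
(3,0): OLD=1967944491/16777216 → NEW=0, ERR=1967944491/16777216
(3,1): OLD=18599975503/134217728 → NEW=255, ERR=-15625545137/134217728
(3,2): OLD=107904072349/1073741824 → NEW=0, ERR=107904072349/1073741824
(3,3): OLD=3077057598743/68719476736 → NEW=0, ERR=3077057598743/68719476736
(3,4): OLD=38028850025399/549755813888 → NEW=0, ERR=38028850025399/549755813888
(3,5): OLD=874091854227033/8796093022208 → NEW=0, ERR=874091854227033/8796093022208
(4,0): OLD=489255161253/2147483648 → NEW=255, ERR=-58353168987/2147483648
(4,1): OLD=580835331425/34359738368 → NEW=0, ERR=580835331425/34359738368
(4,2): OLD=164838170533075/1099511627776 → NEW=255, ERR=-115537294549805/1099511627776
(4,3): OLD=866785951042367/17592186044416 → NEW=0, ERR=866785951042367/17592186044416
(4,4): OLD=56464992364650031/281474976710656 → NEW=255, ERR=-15311126696567249/281474976710656
(4,5): OLD=79169178777581801/4503599627370496 → NEW=0, ERR=79169178777581801/4503599627370496
Output grid:
  Row 0: #..#..  (4 black, running=4)
  Row 1: ..###.  (3 black, running=7)
  Row 2: ##.###  (1 black, running=8)
  Row 3: .#....  (5 black, running=13)
  Row 4: #.#.#.  (3 black, running=16)

Answer: 16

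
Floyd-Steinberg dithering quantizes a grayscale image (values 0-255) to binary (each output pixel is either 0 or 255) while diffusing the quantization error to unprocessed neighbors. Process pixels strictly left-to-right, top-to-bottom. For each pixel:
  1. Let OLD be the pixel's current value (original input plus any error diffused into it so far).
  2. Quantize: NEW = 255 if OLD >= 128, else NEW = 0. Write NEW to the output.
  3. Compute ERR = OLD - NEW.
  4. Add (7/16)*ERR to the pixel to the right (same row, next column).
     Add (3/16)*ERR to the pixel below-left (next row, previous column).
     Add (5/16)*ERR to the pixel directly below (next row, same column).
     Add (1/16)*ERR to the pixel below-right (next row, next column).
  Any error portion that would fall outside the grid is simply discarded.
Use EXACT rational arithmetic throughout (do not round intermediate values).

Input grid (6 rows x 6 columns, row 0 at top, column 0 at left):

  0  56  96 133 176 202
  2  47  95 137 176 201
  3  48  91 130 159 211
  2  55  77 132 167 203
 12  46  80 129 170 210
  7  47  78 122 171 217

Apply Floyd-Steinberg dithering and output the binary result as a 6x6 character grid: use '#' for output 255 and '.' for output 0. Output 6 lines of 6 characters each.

Answer: ...###
..#.#.
...#.#
..#.##
...###
..#.#.

Derivation:
(0,0): OLD=0 → NEW=0, ERR=0
(0,1): OLD=56 → NEW=0, ERR=56
(0,2): OLD=241/2 → NEW=0, ERR=241/2
(0,3): OLD=5943/32 → NEW=255, ERR=-2217/32
(0,4): OLD=74593/512 → NEW=255, ERR=-55967/512
(0,5): OLD=1263015/8192 → NEW=255, ERR=-825945/8192
(1,0): OLD=25/2 → NEW=0, ERR=25/2
(1,1): OLD=1481/16 → NEW=0, ERR=1481/16
(1,2): OLD=83795/512 → NEW=255, ERR=-46765/512
(1,3): OLD=63923/1024 → NEW=0, ERR=63923/1024
(1,4): OLD=19125613/131072 → NEW=255, ERR=-14297747/131072
(1,5): OLD=241040171/2097152 → NEW=0, ERR=241040171/2097152
(2,0): OLD=6211/256 → NEW=0, ERR=6211/256
(2,1): OLD=583235/8192 → NEW=0, ERR=583235/8192
(2,2): OLD=14561421/131072 → NEW=0, ERR=14561421/131072
(2,3): OLD=180302673/1048576 → NEW=255, ERR=-87084207/1048576
(2,4): OLD=3826190847/33554432 → NEW=0, ERR=3826190847/33554432
(2,5): OLD=155686088809/536870912 → NEW=255, ERR=18784006249/536870912
(3,0): OLD=3005609/131072 → NEW=0, ERR=3005609/131072
(3,1): OLD=114952859/1048576 → NEW=0, ERR=114952859/1048576
(3,2): OLD=311546743/2097152 → NEW=255, ERR=-223227017/2097152
(3,3): OLD=47138357677/536870912 → NEW=0, ERR=47138357677/536870912
(3,4): OLD=1041173876563/4294967296 → NEW=255, ERR=-54042783917/4294967296
(3,5): OLD=14812866968365/68719476736 → NEW=255, ERR=-2710599599315/68719476736
(4,0): OLD=666409529/16777216 → NEW=0, ERR=666409529/16777216
(4,1): OLD=21236395943/268435456 → NEW=0, ERR=21236395943/268435456
(4,2): OLD=899044665641/8589934592 → NEW=0, ERR=899044665641/8589934592
(4,3): OLD=26555411706401/137438953472 → NEW=255, ERR=-8491521428959/137438953472
(4,4): OLD=301550279983829/2199023255552 → NEW=255, ERR=-259200650181931/2199023255552
(4,5): OLD=5112947746125299/35184372088832 → NEW=255, ERR=-3859067136526861/35184372088832
(5,0): OLD=147086721221/4294967296 → NEW=0, ERR=147086721221/4294967296
(5,1): OLD=14955003936929/137438953472 → NEW=0, ERR=14955003936929/137438953472
(5,2): OLD=166765442589389/1099511627776 → NEW=255, ERR=-113610022493491/1099511627776
(5,3): OLD=1475184849470213/35184372088832 → NEW=0, ERR=1475184849470213/35184372088832
(5,4): OLD=18025913267846819/140737488355328 → NEW=255, ERR=-17862146262761821/140737488355328
(5,5): OLD=269835351388185265/2251799813685248 → NEW=0, ERR=269835351388185265/2251799813685248
Row 0: ...###
Row 1: ..#.#.
Row 2: ...#.#
Row 3: ..#.##
Row 4: ...###
Row 5: ..#.#.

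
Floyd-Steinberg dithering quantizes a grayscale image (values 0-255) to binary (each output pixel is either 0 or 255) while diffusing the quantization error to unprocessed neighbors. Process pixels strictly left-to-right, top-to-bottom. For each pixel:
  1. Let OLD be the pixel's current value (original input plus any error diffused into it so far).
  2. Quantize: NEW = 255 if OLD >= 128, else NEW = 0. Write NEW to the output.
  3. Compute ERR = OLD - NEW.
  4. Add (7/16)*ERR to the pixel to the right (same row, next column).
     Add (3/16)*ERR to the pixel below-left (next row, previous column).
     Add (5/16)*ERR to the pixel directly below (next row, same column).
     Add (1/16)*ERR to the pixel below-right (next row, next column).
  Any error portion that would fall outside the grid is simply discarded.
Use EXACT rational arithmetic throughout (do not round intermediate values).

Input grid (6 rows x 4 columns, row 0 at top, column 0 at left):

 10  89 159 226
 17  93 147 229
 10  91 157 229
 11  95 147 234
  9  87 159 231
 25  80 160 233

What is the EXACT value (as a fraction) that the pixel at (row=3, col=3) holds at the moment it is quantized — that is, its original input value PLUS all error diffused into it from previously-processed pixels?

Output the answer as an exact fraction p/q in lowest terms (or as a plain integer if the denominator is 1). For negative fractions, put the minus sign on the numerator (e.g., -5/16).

Answer: 6139960860043/34359738368

Derivation:
(0,0): OLD=10 → NEW=0, ERR=10
(0,1): OLD=747/8 → NEW=0, ERR=747/8
(0,2): OLD=25581/128 → NEW=255, ERR=-7059/128
(0,3): OLD=413435/2048 → NEW=255, ERR=-108805/2048
(1,0): OLD=4817/128 → NEW=0, ERR=4817/128
(1,1): OLD=132023/1024 → NEW=255, ERR=-129097/1024
(1,2): OLD=2309635/32768 → NEW=0, ERR=2309635/32768
(1,3): OLD=125717893/524288 → NEW=255, ERR=-7975547/524288
(2,0): OLD=-30771/16384 → NEW=0, ERR=-30771/16384
(2,1): OLD=34785951/524288 → NEW=0, ERR=34785951/524288
(2,2): OLD=206907451/1048576 → NEW=255, ERR=-60479429/1048576
(2,3): OLD=3412779311/16777216 → NEW=255, ERR=-865410769/16777216
(3,0): OLD=191709181/8388608 → NEW=0, ERR=191709181/8388608
(3,1): OLD=15408263459/134217728 → NEW=0, ERR=15408263459/134217728
(3,2): OLD=372966450909/2147483648 → NEW=255, ERR=-174641879331/2147483648
(3,3): OLD=6139960860043/34359738368 → NEW=255, ERR=-2621772423797/34359738368
Target (3,3): original=234, with diffused error = 6139960860043/34359738368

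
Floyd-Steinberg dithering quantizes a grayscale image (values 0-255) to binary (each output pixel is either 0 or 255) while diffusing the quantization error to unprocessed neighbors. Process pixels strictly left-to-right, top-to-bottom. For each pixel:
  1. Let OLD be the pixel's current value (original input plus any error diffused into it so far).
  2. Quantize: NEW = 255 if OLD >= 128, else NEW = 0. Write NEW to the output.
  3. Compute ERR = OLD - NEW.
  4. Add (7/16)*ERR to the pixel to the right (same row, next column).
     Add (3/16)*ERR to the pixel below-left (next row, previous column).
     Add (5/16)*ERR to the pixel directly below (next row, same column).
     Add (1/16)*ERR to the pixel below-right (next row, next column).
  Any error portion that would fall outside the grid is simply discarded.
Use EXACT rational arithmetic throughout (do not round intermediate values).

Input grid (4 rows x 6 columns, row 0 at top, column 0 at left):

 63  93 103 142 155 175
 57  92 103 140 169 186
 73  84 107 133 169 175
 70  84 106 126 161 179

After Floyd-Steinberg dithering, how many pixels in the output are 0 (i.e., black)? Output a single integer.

(0,0): OLD=63 → NEW=0, ERR=63
(0,1): OLD=1929/16 → NEW=0, ERR=1929/16
(0,2): OLD=39871/256 → NEW=255, ERR=-25409/256
(0,3): OLD=403769/4096 → NEW=0, ERR=403769/4096
(0,4): OLD=12984463/65536 → NEW=255, ERR=-3727217/65536
(0,5): OLD=157410281/1048576 → NEW=255, ERR=-109976599/1048576
(1,0): OLD=25419/256 → NEW=0, ERR=25419/256
(1,1): OLD=324493/2048 → NEW=255, ERR=-197747/2048
(1,2): OLD=3654161/65536 → NEW=0, ERR=3654161/65536
(1,3): OLD=46748733/262144 → NEW=255, ERR=-20097987/262144
(1,4): OLD=1747863575/16777216 → NEW=0, ERR=1747863575/16777216
(1,5): OLD=52411744369/268435456 → NEW=255, ERR=-16039296911/268435456
(2,0): OLD=2815583/32768 → NEW=0, ERR=2815583/32768
(2,1): OLD=113328773/1048576 → NEW=0, ERR=113328773/1048576
(2,2): OLD=2538374095/16777216 → NEW=255, ERR=-1739815985/16777216
(2,3): OLD=11635451927/134217728 → NEW=0, ERR=11635451927/134217728
(2,4): OLD=959876656581/4294967296 → NEW=255, ERR=-135340003899/4294967296
(2,5): OLD=10242837723827/68719476736 → NEW=255, ERR=-7280628843853/68719476736
(3,0): OLD=1964884719/16777216 → NEW=0, ERR=1964884719/16777216
(3,1): OLD=20795601859/134217728 → NEW=255, ERR=-13429918781/134217728
(3,2): OLD=56721817273/1073741824 → NEW=0, ERR=56721817273/1073741824
(3,3): OLD=11257124356843/68719476736 → NEW=255, ERR=-6266342210837/68719476736
(3,4): OLD=53222620569611/549755813888 → NEW=0, ERR=53222620569611/549755813888
(3,5): OLD=1638510320709317/8796093022208 → NEW=255, ERR=-604493399953723/8796093022208
Output grid:
  Row 0: ..#.##  (3 black, running=3)
  Row 1: .#.#.#  (3 black, running=6)
  Row 2: ..#.##  (3 black, running=9)
  Row 3: .#.#.#  (3 black, running=12)

Answer: 12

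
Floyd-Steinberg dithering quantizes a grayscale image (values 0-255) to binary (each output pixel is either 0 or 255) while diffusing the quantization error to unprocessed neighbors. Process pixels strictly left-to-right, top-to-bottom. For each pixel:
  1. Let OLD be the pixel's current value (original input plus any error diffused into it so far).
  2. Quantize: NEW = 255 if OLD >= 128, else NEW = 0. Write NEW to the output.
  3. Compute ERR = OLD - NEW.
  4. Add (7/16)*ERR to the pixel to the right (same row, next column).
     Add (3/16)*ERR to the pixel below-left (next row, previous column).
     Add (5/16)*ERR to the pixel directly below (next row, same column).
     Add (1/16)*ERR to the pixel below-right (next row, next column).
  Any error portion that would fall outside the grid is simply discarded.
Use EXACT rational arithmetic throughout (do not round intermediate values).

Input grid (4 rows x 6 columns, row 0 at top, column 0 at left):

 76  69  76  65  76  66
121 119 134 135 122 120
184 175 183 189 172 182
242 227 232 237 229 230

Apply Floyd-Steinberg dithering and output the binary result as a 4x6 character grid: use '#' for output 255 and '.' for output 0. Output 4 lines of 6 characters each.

(0,0): OLD=76 → NEW=0, ERR=76
(0,1): OLD=409/4 → NEW=0, ERR=409/4
(0,2): OLD=7727/64 → NEW=0, ERR=7727/64
(0,3): OLD=120649/1024 → NEW=0, ERR=120649/1024
(0,4): OLD=2089727/16384 → NEW=0, ERR=2089727/16384
(0,5): OLD=31929593/262144 → NEW=0, ERR=31929593/262144
(1,0): OLD=10491/64 → NEW=255, ERR=-5829/64
(1,1): OLD=70909/512 → NEW=255, ERR=-59651/512
(1,2): OLD=2445153/16384 → NEW=255, ERR=-1732767/16384
(1,3): OLD=10289821/65536 → NEW=255, ERR=-6421859/65536
(1,4): OLD=625746119/4194304 → NEW=255, ERR=-443801401/4194304
(1,5): OLD=8035791425/67108864 → NEW=0, ERR=8035791425/67108864
(2,0): OLD=1095215/8192 → NEW=255, ERR=-993745/8192
(2,1): OLD=15728085/262144 → NEW=0, ERR=15728085/262144
(2,2): OLD=631429247/4194304 → NEW=255, ERR=-438118273/4194304
(2,3): OLD=2893379975/33554432 → NEW=0, ERR=2893379975/33554432
(2,4): OLD=207218191957/1073741824 → NEW=255, ERR=-66585973163/1073741824
(2,5): OLD=3189884534691/17179869184 → NEW=255, ERR=-1190982107229/17179869184
(3,0): OLD=903206623/4194304 → NEW=255, ERR=-166340897/4194304
(3,1): OLD=6752210195/33554432 → NEW=255, ERR=-1804169965/33554432
(3,2): OLD=52546732857/268435456 → NEW=255, ERR=-15904308423/268435456
(3,3): OLD=3777332959387/17179869184 → NEW=255, ERR=-603533682533/17179869184
(3,4): OLD=25651945642459/137438953472 → NEW=255, ERR=-9394987492901/137438953472
(3,5): OLD=383848147472629/2199023255552 → NEW=255, ERR=-176902782693131/2199023255552
Row 0: ......
Row 1: #####.
Row 2: #.#.##
Row 3: ######

Answer: ......
#####.
#.#.##
######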